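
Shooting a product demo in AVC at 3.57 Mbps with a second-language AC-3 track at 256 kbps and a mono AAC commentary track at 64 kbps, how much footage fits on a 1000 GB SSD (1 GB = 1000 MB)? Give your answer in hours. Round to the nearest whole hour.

571 hours

Audio total: 256 + 64 = 320 kbps = 0.320 Mbps.
Total bitrate: 3.57 + 0.320 = 3.890 Mbps.
Capacity: 1000 GB = 8,000,000 Mb.
Recording time: 8,000,000 / 3.890 = 2,056,555 s ≈ 571 hours.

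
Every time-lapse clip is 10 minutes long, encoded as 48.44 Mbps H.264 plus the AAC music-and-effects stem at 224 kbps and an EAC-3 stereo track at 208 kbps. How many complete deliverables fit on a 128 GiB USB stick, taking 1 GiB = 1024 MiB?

37

10 min = 600 s
Audio total: 224 + 208 = 432 kbps = 0.432 Mbps.
Total bitrate: 48.872 Mbps.
Per item: 48.872 Mbps × 600 s = 29,323 Mb = 3,665 MB.
Capacity: 128 GiB = 1,099,512 Mb; 37.50 items → 37 complete.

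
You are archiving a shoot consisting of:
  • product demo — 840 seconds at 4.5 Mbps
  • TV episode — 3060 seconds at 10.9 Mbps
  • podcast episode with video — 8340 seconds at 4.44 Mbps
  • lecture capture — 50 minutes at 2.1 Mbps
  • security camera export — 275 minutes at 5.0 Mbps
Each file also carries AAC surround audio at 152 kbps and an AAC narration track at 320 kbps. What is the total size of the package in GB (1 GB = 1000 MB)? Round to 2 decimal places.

22.24 GB

Audio total: 152 + 320 = 472 kbps = 0.472 Mbps.
product demo: 4.972 Mbps × 840 s = 4176.5 Mb
TV episode: 11.372 Mbps × 3060 s = 34798.3 Mb
podcast episode with video: 4.912 Mbps × 8340 s = 40966.1 Mb
lecture capture: 2.572 Mbps × 3000 s = 7716.0 Mb
security camera export: 5.472 Mbps × 16500 s = 90288.0 Mb
Total: 177944.9 Mb = 22243.1 MB.
= 22.24 GB.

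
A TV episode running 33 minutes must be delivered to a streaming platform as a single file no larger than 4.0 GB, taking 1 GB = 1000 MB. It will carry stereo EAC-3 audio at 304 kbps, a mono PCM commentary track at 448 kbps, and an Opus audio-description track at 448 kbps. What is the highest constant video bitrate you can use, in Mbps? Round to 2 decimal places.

14.96 Mbps

Budget: 4.0 GB = 32000.0 Mb.
33 min = 1980 s
Total bitrate budget: 32000.0 Mb / 1980 s = 16.162 Mbps.
Audio total: 304 + 448 + 448 = 1200 kbps = 1.200 Mbps.
Video: 16.162 − 1.200 = 14.962 Mbps.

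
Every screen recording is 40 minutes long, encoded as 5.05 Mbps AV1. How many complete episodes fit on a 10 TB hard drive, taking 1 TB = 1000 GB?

6600

40 min = 2400 s
Per item: 5.050 Mbps × 2400 s = 12,120 Mb = 1,515 MB.
Capacity: 10 TB = 80,000,000 Mb; 6600.66 items → 6600 complete.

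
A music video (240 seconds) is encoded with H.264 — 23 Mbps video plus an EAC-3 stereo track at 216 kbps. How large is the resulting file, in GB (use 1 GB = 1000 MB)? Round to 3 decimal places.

0.696 GB

Audio: 216 kbps = 0.216 Mbps.
Total bitrate: 23 + 0.216 = 23.216 Mbps.
Stream data: 23.216 Mbps × 240 s = 5571.8 Mb.
5,572 Mb ÷ 8 = 696.5 MB → 0.6965 GB.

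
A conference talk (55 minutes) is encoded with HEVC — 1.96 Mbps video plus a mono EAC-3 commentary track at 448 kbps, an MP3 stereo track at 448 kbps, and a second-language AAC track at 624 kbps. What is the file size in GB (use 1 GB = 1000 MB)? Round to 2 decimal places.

1.44 GB

55 min = 3300 s
Audio total: 448 + 448 + 624 = 1520 kbps = 1.520 Mbps.
Total bitrate: 1.96 + 1.520 = 3.480 Mbps.
Stream data: 3.480 Mbps × 3300 s = 11484.0 Mb.
11,484 Mb ÷ 8 = 1,436 MB → 1.435 GB.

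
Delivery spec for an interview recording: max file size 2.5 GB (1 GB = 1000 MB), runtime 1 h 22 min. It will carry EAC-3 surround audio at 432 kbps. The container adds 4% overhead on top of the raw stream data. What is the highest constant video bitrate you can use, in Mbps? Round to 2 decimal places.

3.48 Mbps

Budget: 2.5 GB = 20000.0 Mb.
Stream payload after overhead: 20000.0 / 1.04 = 19230.8 Mb.
1 h 22 min = 82 min = 4920 s
Total bitrate budget: 19230.8 Mb / 4920 s = 3.909 Mbps.
Audio: 432 kbps = 0.432 Mbps.
Video: 3.909 − 0.432 = 3.477 Mbps.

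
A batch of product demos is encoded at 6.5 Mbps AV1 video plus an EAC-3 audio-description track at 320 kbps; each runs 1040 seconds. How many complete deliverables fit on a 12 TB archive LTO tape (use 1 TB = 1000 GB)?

Audio: 320 kbps = 0.320 Mbps.
Total bitrate: 6.820 Mbps.
Per item: 6.820 Mbps × 1040 s = 7,093 Mb = 886.6 MB.
Capacity: 12 TB = 96,000,000 Mb; 13534.85 items → 13534 complete.

13534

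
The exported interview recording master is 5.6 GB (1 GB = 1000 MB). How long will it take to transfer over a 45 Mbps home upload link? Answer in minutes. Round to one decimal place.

16.6 minutes

File: 5.6 GB = 44800.0 Mb.
At 45 Mbps: 44800.0 / 45 = 995.6 s ≈ 16.6 minutes.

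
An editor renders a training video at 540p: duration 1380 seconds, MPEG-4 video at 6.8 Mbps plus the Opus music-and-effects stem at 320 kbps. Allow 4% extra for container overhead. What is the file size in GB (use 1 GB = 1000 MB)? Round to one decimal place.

1.3 GB

Audio: 320 kbps = 0.320 Mbps.
Total bitrate: 6.8 + 0.320 = 7.120 Mbps.
Stream data: 7.120 Mbps × 1380 s = 9825.6 Mb.
With 4% container overhead: ×1.04.
10,219 Mb ÷ 8 = 1,277 MB → 1.277 GB.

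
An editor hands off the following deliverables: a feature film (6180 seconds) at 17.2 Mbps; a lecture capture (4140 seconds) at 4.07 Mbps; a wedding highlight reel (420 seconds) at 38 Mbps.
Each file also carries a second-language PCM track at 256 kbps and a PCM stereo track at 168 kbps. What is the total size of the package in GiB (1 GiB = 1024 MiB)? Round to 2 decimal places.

16.72 GiB

Audio total: 256 + 168 = 424 kbps = 0.424 Mbps.
feature film: 17.624 Mbps × 6180 s = 108916.3 Mb
lecture capture: 4.494 Mbps × 4140 s = 18605.2 Mb
wedding highlight reel: 38.424 Mbps × 420 s = 16138.1 Mb
Total: 143659.6 Mb = 17957.4 MB.
= 16.72 GiB.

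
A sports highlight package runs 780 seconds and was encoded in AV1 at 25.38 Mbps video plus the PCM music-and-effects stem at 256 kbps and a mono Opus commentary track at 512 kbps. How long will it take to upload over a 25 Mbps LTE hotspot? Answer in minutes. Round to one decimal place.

Audio total: 256 + 512 = 768 kbps = 0.768 Mbps.
Total bitrate: 26.148 Mbps.
File: 26.148 Mbps × 780 s = 20395.4 Mb.
At 25 Mbps: 20395.4 / 25 = 815.8 s ≈ 13.6 minutes.

13.6 minutes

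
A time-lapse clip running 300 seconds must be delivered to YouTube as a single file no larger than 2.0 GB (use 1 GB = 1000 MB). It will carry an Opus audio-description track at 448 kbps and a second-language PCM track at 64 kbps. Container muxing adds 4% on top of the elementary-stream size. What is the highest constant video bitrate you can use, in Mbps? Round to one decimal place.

Budget: 2.0 GB = 16000.0 Mb.
Stream payload after overhead: 16000.0 / 1.04 = 15384.6 Mb.
Total bitrate budget: 15384.6 Mb / 300 s = 51.282 Mbps.
Audio total: 448 + 64 = 512 kbps = 0.512 Mbps.
Video: 51.282 − 0.512 = 50.770 Mbps.

50.8 Mbps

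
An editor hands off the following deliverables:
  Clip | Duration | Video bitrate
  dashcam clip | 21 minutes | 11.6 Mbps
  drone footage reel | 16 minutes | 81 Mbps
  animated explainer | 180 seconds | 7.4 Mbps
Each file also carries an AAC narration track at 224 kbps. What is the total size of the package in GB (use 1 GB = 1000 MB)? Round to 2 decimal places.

Audio: 224 kbps = 0.224 Mbps.
dashcam clip: 11.824 Mbps × 1260 s = 14898.2 Mb
drone footage reel: 81.224 Mbps × 960 s = 77975.0 Mb
animated explainer: 7.624 Mbps × 180 s = 1372.3 Mb
Total: 94245.6 Mb = 11780.7 MB.
= 11.78 GB.

11.78 GB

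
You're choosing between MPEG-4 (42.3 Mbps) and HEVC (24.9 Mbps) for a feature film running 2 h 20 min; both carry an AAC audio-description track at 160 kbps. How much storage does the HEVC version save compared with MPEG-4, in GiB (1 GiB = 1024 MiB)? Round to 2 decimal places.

2 h 20 min = 140 min = 8400 s
Audio: 160 kbps = 0.160 Mbps.
MPEG-4: 42.460 Mbps × 8400 s = 356664.0 Mb = 41.521 GiB.
HEVC: 25.060 Mbps × 8400 s = 210504.0 Mb = 24.506 GiB.
Saving: 41.521 − 24.506 = 17.015 GiB.

17.02 GiB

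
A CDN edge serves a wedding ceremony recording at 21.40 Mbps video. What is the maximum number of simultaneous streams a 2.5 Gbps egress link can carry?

2.5 Gbps = 2,500 Mbps; 2,500 / 21.400 = 116.82 → 116 viewers.

116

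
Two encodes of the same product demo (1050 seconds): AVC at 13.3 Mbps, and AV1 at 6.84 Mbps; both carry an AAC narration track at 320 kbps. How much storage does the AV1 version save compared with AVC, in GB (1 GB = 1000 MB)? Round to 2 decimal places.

Audio: 320 kbps = 0.320 Mbps.
AVC: 13.620 Mbps × 1050 s = 14301.0 Mb = 1.788 GB.
AV1: 7.160 Mbps × 1050 s = 7518.0 Mb = 0.940 GB.
Saving: 1.788 − 0.940 = 0.848 GB.

0.85 GB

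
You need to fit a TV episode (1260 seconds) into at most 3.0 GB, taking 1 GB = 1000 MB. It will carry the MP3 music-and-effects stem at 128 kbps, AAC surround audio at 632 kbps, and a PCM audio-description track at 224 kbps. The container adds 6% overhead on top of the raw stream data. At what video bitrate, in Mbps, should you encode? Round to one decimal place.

17.0 Mbps

Budget: 3.0 GB = 24000.0 Mb.
Stream payload after overhead: 24000.0 / 1.06 = 22641.5 Mb.
Total bitrate budget: 22641.5 Mb / 1260 s = 17.969 Mbps.
Audio total: 128 + 632 + 224 = 984 kbps = 0.984 Mbps.
Video: 17.969 − 0.984 = 16.985 Mbps.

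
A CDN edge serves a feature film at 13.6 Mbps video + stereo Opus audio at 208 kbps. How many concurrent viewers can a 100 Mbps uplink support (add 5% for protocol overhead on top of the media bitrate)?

6

Audio: 208 kbps = 0.208 Mbps.
Per-viewer media rate: 13.808 Mbps.
On the wire with 5% overhead: 14.498 Mbps.
100 Mbps = 100.0 Mbps; 100.0 / 14.498 = 6.90 → 6 viewers.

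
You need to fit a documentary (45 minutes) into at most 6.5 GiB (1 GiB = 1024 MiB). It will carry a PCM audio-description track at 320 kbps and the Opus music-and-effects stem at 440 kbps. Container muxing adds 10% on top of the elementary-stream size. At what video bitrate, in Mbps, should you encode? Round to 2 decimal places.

18.04 Mbps

Budget: 6.5 GiB = 55834.6 Mb.
Stream payload after overhead: 55834.6 / 1.10 = 50758.7 Mb.
45 min = 2700 s
Total bitrate budget: 50758.7 Mb / 2700 s = 18.800 Mbps.
Audio total: 320 + 440 = 760 kbps = 0.760 Mbps.
Video: 18.800 − 0.760 = 18.040 Mbps.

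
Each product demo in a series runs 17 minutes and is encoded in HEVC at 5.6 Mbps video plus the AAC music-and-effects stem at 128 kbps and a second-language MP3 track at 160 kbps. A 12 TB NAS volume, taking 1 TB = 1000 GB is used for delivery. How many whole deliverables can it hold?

15984

17 min = 1020 s
Audio total: 128 + 160 = 288 kbps = 0.288 Mbps.
Total bitrate: 5.888 Mbps.
Per item: 5.888 Mbps × 1020 s = 6,006 Mb = 750.7 MB.
Capacity: 12 TB = 96,000,000 Mb; 15984.65 items → 15984 complete.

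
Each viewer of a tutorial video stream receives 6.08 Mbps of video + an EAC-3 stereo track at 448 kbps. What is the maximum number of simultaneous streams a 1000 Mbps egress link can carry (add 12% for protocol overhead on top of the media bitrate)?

136

Audio: 448 kbps = 0.448 Mbps.
Per-viewer media rate: 6.528 Mbps.
On the wire with 12% overhead: 7.311 Mbps.
1000 Mbps = 1,000 Mbps; 1,000 / 7.311 = 136.77 → 136 viewers.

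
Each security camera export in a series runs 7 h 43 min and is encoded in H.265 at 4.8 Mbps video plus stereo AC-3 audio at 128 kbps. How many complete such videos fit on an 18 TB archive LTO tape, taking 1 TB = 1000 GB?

7 h 43 min = 463 min = 27780 s
Audio: 128 kbps = 0.128 Mbps.
Total bitrate: 4.928 Mbps.
Per item: 4.928 Mbps × 27780 s = 136,900 Mb = 17,112 MB.
Capacity: 18 TB = 144,000,000 Mb; 1051.86 items → 1051 complete.

1051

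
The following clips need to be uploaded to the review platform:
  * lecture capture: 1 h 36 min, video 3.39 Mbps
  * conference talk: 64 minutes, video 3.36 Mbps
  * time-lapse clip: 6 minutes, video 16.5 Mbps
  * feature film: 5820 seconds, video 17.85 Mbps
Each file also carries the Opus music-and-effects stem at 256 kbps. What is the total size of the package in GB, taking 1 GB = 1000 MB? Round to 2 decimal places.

18.29 GB

Audio: 256 kbps = 0.256 Mbps.
lecture capture: 3.646 Mbps × 5760 s = 21001.0 Mb
conference talk: 3.616 Mbps × 3840 s = 13885.4 Mb
time-lapse clip: 16.756 Mbps × 360 s = 6032.2 Mb
feature film: 18.106 Mbps × 5820 s = 105376.9 Mb
Total: 146295.5 Mb = 18286.9 MB.
= 18.29 GB.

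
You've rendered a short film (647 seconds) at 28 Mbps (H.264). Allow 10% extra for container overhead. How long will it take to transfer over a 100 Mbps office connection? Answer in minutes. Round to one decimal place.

File: 28.000 Mbps × 647 s = 18116.0 Mb.
With 10% container overhead: ×1.10. → 19927.6 Mb.
At 100 Mbps: 19927.6 / 100 = 199.3 s ≈ 3.32 minutes.

3.3 minutes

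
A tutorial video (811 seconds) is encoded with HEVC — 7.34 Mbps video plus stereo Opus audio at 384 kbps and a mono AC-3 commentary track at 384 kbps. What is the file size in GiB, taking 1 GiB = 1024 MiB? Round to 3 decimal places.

0.765 GiB

Audio total: 384 + 384 = 768 kbps = 0.768 Mbps.
Total bitrate: 7.34 + 0.768 = 8.108 Mbps.
Stream data: 8.108 Mbps × 811 s = 6575.6 Mb.
6,576 Mb = 821,948,500 bytes ÷ 1,073,741,824 = 0.7655 GiB.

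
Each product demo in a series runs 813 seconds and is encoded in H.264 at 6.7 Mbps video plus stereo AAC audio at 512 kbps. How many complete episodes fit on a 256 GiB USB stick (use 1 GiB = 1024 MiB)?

375

Audio: 512 kbps = 0.512 Mbps.
Total bitrate: 7.212 Mbps.
Per item: 7.212 Mbps × 813 s = 5,863 Mb = 732.9 MB.
Capacity: 256 GiB = 2,199,023 Mb; 375.05 items → 375 complete.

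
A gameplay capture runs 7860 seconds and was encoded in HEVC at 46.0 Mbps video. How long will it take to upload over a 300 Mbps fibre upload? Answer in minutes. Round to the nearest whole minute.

20 minutes

File: 46.000 Mbps × 7860 s = 361560.0 Mb.
At 300 Mbps: 361560.0 / 300 = 1205.2 s ≈ 20.1 minutes.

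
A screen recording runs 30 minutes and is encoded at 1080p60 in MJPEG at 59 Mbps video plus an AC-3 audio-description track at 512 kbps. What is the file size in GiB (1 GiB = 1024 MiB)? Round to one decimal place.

12.5 GiB

30 min = 1800 s
Audio: 512 kbps = 0.512 Mbps.
Total bitrate: 59 + 0.512 = 59.512 Mbps.
Stream data: 59.512 Mbps × 1800 s = 107121.6 Mb.
107,122 Mb = 13,390,200,000 bytes ÷ 1,073,741,824 = 12.47 GiB.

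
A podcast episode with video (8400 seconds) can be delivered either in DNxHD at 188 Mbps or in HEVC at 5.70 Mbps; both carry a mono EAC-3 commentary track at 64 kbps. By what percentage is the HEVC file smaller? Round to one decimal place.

96.9%

Audio: 64 kbps = 0.064 Mbps.
DNxHD: 188.064 Mbps × 8400 s = 1579737.6 Mb = 197.467 GB.
HEVC: 5.764 Mbps × 8400 s = 48417.6 Mb = 6.052 GB.
Reduction: (1 − 6.052/197.467) × 100 = 96.94%.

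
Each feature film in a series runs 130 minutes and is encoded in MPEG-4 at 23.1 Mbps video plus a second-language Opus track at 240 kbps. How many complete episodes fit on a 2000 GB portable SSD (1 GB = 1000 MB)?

130 min = 7800 s
Audio: 240 kbps = 0.240 Mbps.
Total bitrate: 23.340 Mbps.
Per item: 23.340 Mbps × 7800 s = 182,052 Mb = 22,756 MB.
Capacity: 2000 GB = 16,000,000 Mb; 87.89 items → 87 complete.

87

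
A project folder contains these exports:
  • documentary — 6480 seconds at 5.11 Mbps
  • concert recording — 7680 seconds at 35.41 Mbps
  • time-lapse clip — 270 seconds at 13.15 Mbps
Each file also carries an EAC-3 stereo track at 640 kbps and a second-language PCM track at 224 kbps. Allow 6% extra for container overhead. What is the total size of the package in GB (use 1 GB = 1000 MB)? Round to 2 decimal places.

42.54 GB

Audio total: 640 + 224 = 864 kbps = 0.864 Mbps.
documentary: 5.974 Mbps × 6480 s × 1.06 = 41034.2 Mb
concert recording: 36.274 Mbps × 7680 s × 1.06 = 295299.4 Mb
time-lapse clip: 14.014 Mbps × 270 s × 1.06 = 4010.8 Mb
Total: 340344.4 Mb = 42543.0 MB.
= 42.54 GB.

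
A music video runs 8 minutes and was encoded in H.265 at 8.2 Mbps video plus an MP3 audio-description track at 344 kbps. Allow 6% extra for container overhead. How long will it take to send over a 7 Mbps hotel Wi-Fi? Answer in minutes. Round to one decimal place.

8 min = 480 s
Audio: 344 kbps = 0.344 Mbps.
Total bitrate: 8.544 Mbps.
File: 8.544 Mbps × 480 s = 4101.1 Mb.
With 6% container overhead: ×1.06. → 4347.2 Mb.
At 7 Mbps: 4347.2 / 7 = 621.0 s ≈ 10.4 minutes.

10.4 minutes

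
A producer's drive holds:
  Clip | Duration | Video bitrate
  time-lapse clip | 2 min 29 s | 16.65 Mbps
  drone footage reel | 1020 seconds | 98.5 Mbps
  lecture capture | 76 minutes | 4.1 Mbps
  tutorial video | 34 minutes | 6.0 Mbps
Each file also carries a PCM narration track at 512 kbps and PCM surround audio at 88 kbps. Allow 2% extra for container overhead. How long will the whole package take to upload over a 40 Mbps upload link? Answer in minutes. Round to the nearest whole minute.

59 minutes

Audio total: 512 + 88 = 600 kbps = 0.600 Mbps.
time-lapse clip: 17.250 Mbps × 149 s × 1.02 = 2621.7 Mb
drone footage reel: 99.100 Mbps × 1020 s × 1.02 = 103103.6 Mb
lecture capture: 4.700 Mbps × 4560 s × 1.02 = 21860.6 Mb
tutorial video: 6.600 Mbps × 2040 s × 1.02 = 13733.3 Mb
Total: 141319.2 Mb = 17664.9 MB.
At 40 Mbps: 141319.2 / 40 = 3533 s ≈ 58.9 minutes.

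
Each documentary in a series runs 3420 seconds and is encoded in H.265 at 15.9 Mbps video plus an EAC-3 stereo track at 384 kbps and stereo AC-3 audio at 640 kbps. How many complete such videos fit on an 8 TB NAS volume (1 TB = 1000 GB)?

1105

Audio total: 384 + 640 = 1024 kbps = 1.024 Mbps.
Total bitrate: 16.924 Mbps.
Per item: 16.924 Mbps × 3420 s = 57,880 Mb = 7,235 MB.
Capacity: 8 TB = 64,000,000 Mb; 1105.73 items → 1105 complete.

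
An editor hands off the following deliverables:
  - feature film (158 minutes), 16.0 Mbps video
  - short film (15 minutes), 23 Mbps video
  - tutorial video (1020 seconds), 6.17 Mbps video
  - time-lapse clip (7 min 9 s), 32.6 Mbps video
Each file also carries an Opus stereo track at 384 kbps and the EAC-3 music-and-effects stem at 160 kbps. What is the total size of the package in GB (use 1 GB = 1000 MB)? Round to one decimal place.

24.9 GB

Audio total: 384 + 160 = 544 kbps = 0.544 Mbps.
feature film: 16.544 Mbps × 9480 s = 156837.1 Mb
short film: 23.544 Mbps × 900 s = 21189.6 Mb
tutorial video: 6.714 Mbps × 1020 s = 6848.3 Mb
time-lapse clip: 33.144 Mbps × 429 s = 14218.8 Mb
Total: 199093.8 Mb = 24886.7 MB.
= 24.89 GB.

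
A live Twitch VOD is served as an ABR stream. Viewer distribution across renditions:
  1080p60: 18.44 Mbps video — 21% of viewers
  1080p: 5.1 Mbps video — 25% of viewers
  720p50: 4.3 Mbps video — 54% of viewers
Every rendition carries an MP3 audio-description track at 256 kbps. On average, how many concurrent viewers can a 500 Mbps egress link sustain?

Audio: 256 kbps = 0.256 Mbps.
Average per-viewer bitrate: 0.21×18.696 + 0.25×5.356 + 0.54×4.556 = 7.725 Mbps.
500 Mbps = 500.0 Mbps; 500.0 / 7.725 = 64.72 → 64.

64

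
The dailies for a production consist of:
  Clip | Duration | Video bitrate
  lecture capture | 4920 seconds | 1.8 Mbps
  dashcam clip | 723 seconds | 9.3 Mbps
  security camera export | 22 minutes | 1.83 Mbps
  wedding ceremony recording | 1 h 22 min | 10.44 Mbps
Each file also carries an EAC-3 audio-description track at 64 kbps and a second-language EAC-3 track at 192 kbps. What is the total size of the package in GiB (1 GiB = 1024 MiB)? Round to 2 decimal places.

8.43 GiB

Audio total: 64 + 192 = 256 kbps = 0.256 Mbps.
lecture capture: 2.056 Mbps × 4920 s = 10115.5 Mb
dashcam clip: 9.556 Mbps × 723 s = 6909.0 Mb
security camera export: 2.086 Mbps × 1320 s = 2753.5 Mb
wedding ceremony recording: 10.696 Mbps × 4920 s = 52624.3 Mb
Total: 72402.3 Mb = 9050.3 MB.
= 8.429 GiB.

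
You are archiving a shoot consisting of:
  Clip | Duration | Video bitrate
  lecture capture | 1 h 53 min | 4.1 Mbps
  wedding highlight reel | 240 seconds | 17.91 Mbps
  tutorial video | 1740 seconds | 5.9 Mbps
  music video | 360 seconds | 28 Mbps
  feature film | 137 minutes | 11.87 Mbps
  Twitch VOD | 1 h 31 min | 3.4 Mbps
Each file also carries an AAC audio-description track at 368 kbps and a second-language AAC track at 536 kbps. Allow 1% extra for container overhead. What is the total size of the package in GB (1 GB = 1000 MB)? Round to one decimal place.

Audio total: 368 + 536 = 904 kbps = 0.904 Mbps.
lecture capture: 5.004 Mbps × 6780 s × 1.01 = 34266.4 Mb
wedding highlight reel: 18.814 Mbps × 240 s × 1.01 = 4560.5 Mb
tutorial video: 6.804 Mbps × 1740 s × 1.01 = 11957.3 Mb
music video: 28.904 Mbps × 360 s × 1.01 = 10509.5 Mb
feature film: 12.774 Mbps × 8220 s × 1.01 = 106052.3 Mb
Twitch VOD: 4.304 Mbps × 5460 s × 1.01 = 23734.8 Mb
Total: 191080.9 Mb = 23885.1 MB.
= 23.89 GB.

23.9 GB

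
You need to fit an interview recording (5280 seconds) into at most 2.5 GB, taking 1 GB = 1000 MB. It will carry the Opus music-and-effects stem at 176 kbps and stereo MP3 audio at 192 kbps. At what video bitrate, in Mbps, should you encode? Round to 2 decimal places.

Budget: 2.5 GB = 20000.0 Mb.
Total bitrate budget: 20000.0 Mb / 5280 s = 3.788 Mbps.
Audio total: 176 + 192 = 368 kbps = 0.368 Mbps.
Video: 3.788 − 0.368 = 3.420 Mbps.

3.42 Mbps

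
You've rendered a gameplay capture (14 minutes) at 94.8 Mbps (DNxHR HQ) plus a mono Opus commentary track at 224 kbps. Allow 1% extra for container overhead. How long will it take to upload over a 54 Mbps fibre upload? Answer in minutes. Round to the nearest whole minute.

14 min = 840 s
Audio: 224 kbps = 0.224 Mbps.
Total bitrate: 95.024 Mbps.
File: 95.024 Mbps × 840 s = 79820.2 Mb.
With 1% container overhead: ×1.01. → 80618.4 Mb.
At 54 Mbps: 80618.4 / 54 = 1492.9 s ≈ 24.9 minutes.

25 minutes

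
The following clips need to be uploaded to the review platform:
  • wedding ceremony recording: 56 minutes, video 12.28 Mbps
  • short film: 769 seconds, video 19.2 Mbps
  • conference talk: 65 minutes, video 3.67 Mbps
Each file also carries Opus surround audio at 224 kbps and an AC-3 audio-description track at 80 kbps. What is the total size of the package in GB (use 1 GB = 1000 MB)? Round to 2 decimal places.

Audio total: 224 + 80 = 304 kbps = 0.304 Mbps.
wedding ceremony recording: 12.584 Mbps × 3360 s = 42282.2 Mb
short film: 19.504 Mbps × 769 s = 14998.6 Mb
conference talk: 3.974 Mbps × 3900 s = 15498.6 Mb
Total: 72779.4 Mb = 9097.4 MB.
= 9.097 GB.

9.10 GB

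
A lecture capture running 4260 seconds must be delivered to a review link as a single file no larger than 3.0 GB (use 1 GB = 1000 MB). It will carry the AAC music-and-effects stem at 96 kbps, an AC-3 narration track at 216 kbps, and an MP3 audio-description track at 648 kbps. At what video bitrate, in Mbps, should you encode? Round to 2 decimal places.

Budget: 3.0 GB = 24000.0 Mb.
Total bitrate budget: 24000.0 Mb / 4260 s = 5.634 Mbps.
Audio total: 96 + 216 + 648 = 960 kbps = 0.960 Mbps.
Video: 5.634 − 0.960 = 4.674 Mbps.

4.67 Mbps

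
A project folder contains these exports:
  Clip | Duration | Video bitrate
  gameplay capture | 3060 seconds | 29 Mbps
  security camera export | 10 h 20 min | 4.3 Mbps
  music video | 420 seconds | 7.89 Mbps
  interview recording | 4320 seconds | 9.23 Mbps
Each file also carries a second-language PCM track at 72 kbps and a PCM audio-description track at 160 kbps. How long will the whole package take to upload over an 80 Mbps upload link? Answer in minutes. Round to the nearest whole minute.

Audio total: 72 + 160 = 232 kbps = 0.232 Mbps.
gameplay capture: 29.232 Mbps × 3060 s = 89449.9 Mb
security camera export: 4.532 Mbps × 37200 s = 168590.4 Mb
music video: 8.122 Mbps × 420 s = 3411.2 Mb
interview recording: 9.462 Mbps × 4320 s = 40875.8 Mb
Total: 302327.4 Mb = 37790.9 MB.
At 80 Mbps: 302327.4 / 80 = 3779 s ≈ 63 minutes.

63 minutes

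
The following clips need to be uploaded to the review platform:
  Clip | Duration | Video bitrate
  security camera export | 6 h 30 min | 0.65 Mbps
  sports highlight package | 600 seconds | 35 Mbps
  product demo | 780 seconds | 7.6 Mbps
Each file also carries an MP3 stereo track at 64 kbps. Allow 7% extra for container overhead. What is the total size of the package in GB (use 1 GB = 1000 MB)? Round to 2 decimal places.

Audio: 64 kbps = 0.064 Mbps.
security camera export: 0.714 Mbps × 23400 s × 1.07 = 17877.1 Mb
sports highlight package: 35.064 Mbps × 600 s × 1.07 = 22511.1 Mb
product demo: 7.664 Mbps × 780 s × 1.07 = 6396.4 Mb
Total: 46784.6 Mb = 5848.1 MB.
= 5.848 GB.

5.85 GB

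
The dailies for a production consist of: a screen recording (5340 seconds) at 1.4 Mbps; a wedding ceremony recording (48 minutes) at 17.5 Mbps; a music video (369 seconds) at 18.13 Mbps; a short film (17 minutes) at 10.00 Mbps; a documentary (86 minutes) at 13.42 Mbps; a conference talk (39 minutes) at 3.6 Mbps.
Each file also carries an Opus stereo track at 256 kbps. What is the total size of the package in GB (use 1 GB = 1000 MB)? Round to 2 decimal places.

Audio: 256 kbps = 0.256 Mbps.
screen recording: 1.656 Mbps × 5340 s = 8843.0 Mb
wedding ceremony recording: 17.756 Mbps × 2880 s = 51137.3 Mb
music video: 18.386 Mbps × 369 s = 6784.4 Mb
short film: 10.256 Mbps × 1020 s = 10461.1 Mb
documentary: 13.676 Mbps × 5160 s = 70568.2 Mb
conference talk: 3.856 Mbps × 2340 s = 9023.0 Mb
Total: 156817.1 Mb = 19602.1 MB.
= 19.60 GB.

19.60 GB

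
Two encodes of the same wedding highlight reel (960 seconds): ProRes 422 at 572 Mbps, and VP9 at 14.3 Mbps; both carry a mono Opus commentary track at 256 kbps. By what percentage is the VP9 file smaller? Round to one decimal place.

97.5%

Audio: 256 kbps = 0.256 Mbps.
ProRes 422: 572.256 Mbps × 960 s = 549365.8 Mb = 68.671 GB.
VP9: 14.556 Mbps × 960 s = 13973.8 Mb = 1.747 GB.
Reduction: (1 − 1.747/68.671) × 100 = 97.46%.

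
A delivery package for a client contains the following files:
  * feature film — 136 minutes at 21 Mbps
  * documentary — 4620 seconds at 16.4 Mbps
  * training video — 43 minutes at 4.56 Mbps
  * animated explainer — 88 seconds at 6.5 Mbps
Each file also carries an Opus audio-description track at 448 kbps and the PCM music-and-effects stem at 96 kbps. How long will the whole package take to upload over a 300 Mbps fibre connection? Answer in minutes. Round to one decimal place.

Audio total: 448 + 96 = 544 kbps = 0.544 Mbps.
feature film: 21.544 Mbps × 8160 s = 175799.0 Mb
documentary: 16.944 Mbps × 4620 s = 78281.3 Mb
training video: 5.104 Mbps × 2580 s = 13168.3 Mb
animated explainer: 7.044 Mbps × 88 s = 619.9 Mb
Total: 267868.5 Mb = 33483.6 MB.
At 300 Mbps: 267868.5 / 300 = 893 s ≈ 14.9 minutes.

14.9 minutes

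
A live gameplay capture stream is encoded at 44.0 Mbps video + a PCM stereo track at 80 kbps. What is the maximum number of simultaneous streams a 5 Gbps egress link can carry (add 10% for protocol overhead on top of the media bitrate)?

Audio: 80 kbps = 0.080 Mbps.
Per-viewer media rate: 44.080 Mbps.
On the wire with 10% overhead: 48.488 Mbps.
5 Gbps = 5,000 Mbps; 5,000 / 48.488 = 103.12 → 103 viewers.

103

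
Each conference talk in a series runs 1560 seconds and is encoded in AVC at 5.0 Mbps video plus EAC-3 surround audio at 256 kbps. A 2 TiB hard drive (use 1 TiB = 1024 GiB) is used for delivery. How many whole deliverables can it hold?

Audio: 256 kbps = 0.256 Mbps.
Total bitrate: 5.256 Mbps.
Per item: 5.256 Mbps × 1560 s = 8,199 Mb = 1,025 MB.
Capacity: 2 TiB = 17,592,186 Mb; 2145.56 items → 2145 complete.

2145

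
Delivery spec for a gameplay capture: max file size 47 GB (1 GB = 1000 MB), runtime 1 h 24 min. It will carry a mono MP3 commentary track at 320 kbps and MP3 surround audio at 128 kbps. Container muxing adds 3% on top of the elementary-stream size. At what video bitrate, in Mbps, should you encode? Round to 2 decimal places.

Budget: 47 GB = 376000.0 Mb.
Stream payload after overhead: 376000.0 / 1.03 = 365048.5 Mb.
1 h 24 min = 84 min = 5040 s
Total bitrate budget: 365048.5 Mb / 5040 s = 72.430 Mbps.
Audio total: 320 + 128 = 448 kbps = 0.448 Mbps.
Video: 72.430 − 0.448 = 71.982 Mbps.

71.98 Mbps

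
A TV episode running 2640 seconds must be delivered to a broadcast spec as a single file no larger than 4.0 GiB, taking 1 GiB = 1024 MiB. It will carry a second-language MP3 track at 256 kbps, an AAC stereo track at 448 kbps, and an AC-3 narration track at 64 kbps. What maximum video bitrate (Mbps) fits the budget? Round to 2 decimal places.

12.25 Mbps

Budget: 4.0 GiB = 34359.7 Mb.
Total bitrate budget: 34359.7 Mb / 2640 s = 13.015 Mbps.
Audio total: 256 + 448 + 64 = 768 kbps = 0.768 Mbps.
Video: 13.015 − 0.768 = 12.247 Mbps.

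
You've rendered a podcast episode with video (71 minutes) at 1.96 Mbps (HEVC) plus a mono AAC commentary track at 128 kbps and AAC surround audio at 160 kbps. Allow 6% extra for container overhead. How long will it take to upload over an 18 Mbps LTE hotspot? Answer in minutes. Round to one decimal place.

71 min = 4260 s
Audio total: 128 + 160 = 288 kbps = 0.288 Mbps.
Total bitrate: 2.248 Mbps.
File: 2.248 Mbps × 4260 s = 9576.5 Mb.
With 6% container overhead: ×1.06. → 10151.1 Mb.
At 18 Mbps: 10151.1 / 18 = 563.9 s ≈ 9.4 minutes.

9.4 minutes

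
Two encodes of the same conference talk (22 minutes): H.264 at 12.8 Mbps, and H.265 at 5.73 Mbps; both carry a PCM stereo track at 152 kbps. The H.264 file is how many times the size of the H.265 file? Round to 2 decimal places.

2.20

22 min = 1320 s
Audio: 152 kbps = 0.152 Mbps.
H.264: 12.952 Mbps × 1320 s = 17096.6 Mb = 1.990 GiB.
H.265: 5.882 Mbps × 1320 s = 7764.2 Mb = 0.904 GiB.
Ratio: 1.990 / 0.904 = 2.202.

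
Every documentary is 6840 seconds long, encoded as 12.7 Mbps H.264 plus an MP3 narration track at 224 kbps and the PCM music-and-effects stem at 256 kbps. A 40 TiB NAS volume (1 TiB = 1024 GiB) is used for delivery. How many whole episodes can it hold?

3902

Audio total: 224 + 256 = 480 kbps = 0.480 Mbps.
Total bitrate: 13.180 Mbps.
Per item: 13.180 Mbps × 6840 s = 90,151 Mb = 11,269 MB.
Capacity: 40 TiB = 351,843,721 Mb; 3902.82 items → 3902 complete.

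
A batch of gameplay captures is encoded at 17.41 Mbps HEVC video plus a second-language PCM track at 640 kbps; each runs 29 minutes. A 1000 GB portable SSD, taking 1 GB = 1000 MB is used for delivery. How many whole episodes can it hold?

29 min = 1740 s
Audio: 640 kbps = 0.640 Mbps.
Total bitrate: 18.050 Mbps.
Per item: 18.050 Mbps × 1740 s = 31,407 Mb = 3,926 MB.
Capacity: 1000 GB = 8,000,000 Mb; 254.72 items → 254 complete.

254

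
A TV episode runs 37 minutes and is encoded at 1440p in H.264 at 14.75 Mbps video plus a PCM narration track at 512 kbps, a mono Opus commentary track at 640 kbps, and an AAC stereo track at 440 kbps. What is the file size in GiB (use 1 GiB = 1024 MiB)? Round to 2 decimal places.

37 min = 2220 s
Audio total: 512 + 640 + 440 = 1592 kbps = 1.592 Mbps.
Total bitrate: 14.75 + 1.592 = 16.342 Mbps.
Stream data: 16.342 Mbps × 2220 s = 36279.2 Mb.
36,279 Mb = 4,534,905,000 bytes ÷ 1,073,741,824 = 4.223 GiB.

4.22 GiB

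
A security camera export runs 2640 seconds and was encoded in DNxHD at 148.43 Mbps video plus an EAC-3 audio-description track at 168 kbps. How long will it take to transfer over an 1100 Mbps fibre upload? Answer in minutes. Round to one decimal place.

Audio: 168 kbps = 0.168 Mbps.
Total bitrate: 148.598 Mbps.
File: 148.598 Mbps × 2640 s = 392298.7 Mb.
At 1100 Mbps: 392298.7 / 1100 = 356.6 s ≈ 5.94 minutes.

5.9 minutes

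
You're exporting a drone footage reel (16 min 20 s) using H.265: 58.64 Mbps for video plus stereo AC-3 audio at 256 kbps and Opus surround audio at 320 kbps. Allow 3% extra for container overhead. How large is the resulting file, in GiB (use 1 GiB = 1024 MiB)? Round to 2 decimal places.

16 min 20 s = 980 s
Audio total: 256 + 320 = 576 kbps = 0.576 Mbps.
Total bitrate: 58.64 + 0.576 = 59.216 Mbps.
Stream data: 59.216 Mbps × 980 s = 58031.7 Mb.
With 3% container overhead: ×1.03.
59,773 Mb = 7,471,578,800 bytes ÷ 1,073,741,824 = 6.958 GiB.

6.96 GiB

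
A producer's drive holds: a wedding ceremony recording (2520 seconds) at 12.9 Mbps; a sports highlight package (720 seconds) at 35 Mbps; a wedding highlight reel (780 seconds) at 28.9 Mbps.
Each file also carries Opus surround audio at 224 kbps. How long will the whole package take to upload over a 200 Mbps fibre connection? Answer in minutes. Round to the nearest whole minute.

Audio: 224 kbps = 0.224 Mbps.
wedding ceremony recording: 13.124 Mbps × 2520 s = 33072.5 Mb
sports highlight package: 35.224 Mbps × 720 s = 25361.3 Mb
wedding highlight reel: 29.124 Mbps × 780 s = 22716.7 Mb
Total: 81150.5 Mb = 10143.8 MB.
At 200 Mbps: 81150.5 / 200 = 406 s ≈ 6.76 minutes.

7 minutes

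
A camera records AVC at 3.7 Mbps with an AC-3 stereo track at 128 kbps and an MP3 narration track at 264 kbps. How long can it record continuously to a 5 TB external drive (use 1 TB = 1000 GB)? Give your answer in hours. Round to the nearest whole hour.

Audio total: 128 + 264 = 392 kbps = 0.392 Mbps.
Total bitrate: 3.7 + 0.392 = 4.092 Mbps.
Capacity: 5 TB = 40,000,000 Mb.
Recording time: 40,000,000 / 4.092 = 9,775,171 s ≈ 2,715 hours.

2715 hours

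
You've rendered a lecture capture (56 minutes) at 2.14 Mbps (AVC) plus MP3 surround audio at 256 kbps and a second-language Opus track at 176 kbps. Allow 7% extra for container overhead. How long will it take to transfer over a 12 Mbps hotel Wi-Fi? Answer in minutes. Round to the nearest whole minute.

13 minutes

56 min = 3360 s
Audio total: 256 + 176 = 432 kbps = 0.432 Mbps.
Total bitrate: 2.572 Mbps.
File: 2.572 Mbps × 3360 s = 8641.9 Mb.
With 7% container overhead: ×1.07. → 9246.9 Mb.
At 12 Mbps: 9246.9 / 12 = 770.6 s ≈ 12.8 minutes.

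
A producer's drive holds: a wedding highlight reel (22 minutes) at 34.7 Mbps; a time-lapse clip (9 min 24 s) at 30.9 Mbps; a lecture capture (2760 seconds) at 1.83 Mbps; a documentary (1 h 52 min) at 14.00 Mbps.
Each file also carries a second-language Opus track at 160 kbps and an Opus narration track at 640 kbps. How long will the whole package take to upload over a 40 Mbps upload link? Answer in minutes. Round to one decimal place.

71.4 minutes

Audio total: 160 + 640 = 800 kbps = 0.800 Mbps.
wedding highlight reel: 35.500 Mbps × 1320 s = 46860.0 Mb
time-lapse clip: 31.700 Mbps × 564 s = 17878.8 Mb
lecture capture: 2.630 Mbps × 2760 s = 7258.8 Mb
documentary: 14.800 Mbps × 6720 s = 99456.0 Mb
Total: 171453.6 Mb = 21431.7 MB.
At 40 Mbps: 171453.6 / 40 = 4286 s ≈ 71.4 minutes.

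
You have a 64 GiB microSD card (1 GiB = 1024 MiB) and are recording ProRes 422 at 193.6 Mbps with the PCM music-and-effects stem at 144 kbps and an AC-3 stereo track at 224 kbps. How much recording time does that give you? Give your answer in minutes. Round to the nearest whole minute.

47 minutes

Audio total: 144 + 224 = 368 kbps = 0.368 Mbps.
Total bitrate: 193.6 + 0.368 = 193.968 Mbps.
Capacity: 64 GiB = 549,756 Mb.
Recording time: 549,756 / 193.968 = 2,834 s ≈ 47.2 minutes.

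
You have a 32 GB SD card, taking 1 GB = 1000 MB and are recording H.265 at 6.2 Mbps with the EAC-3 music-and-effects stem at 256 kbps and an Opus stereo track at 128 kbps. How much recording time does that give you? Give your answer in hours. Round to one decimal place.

Audio total: 256 + 128 = 384 kbps = 0.384 Mbps.
Total bitrate: 6.2 + 0.384 = 6.584 Mbps.
Capacity: 32 GB = 256,000 Mb.
Recording time: 256,000 / 6.584 = 38,882 s ≈ 10.8 hours.

10.8 hours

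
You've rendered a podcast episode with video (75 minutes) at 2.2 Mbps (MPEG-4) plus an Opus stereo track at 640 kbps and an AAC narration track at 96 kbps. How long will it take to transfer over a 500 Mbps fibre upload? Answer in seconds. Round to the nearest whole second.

26 seconds

75 min = 4500 s
Audio total: 640 + 96 = 736 kbps = 0.736 Mbps.
Total bitrate: 2.936 Mbps.
File: 2.936 Mbps × 4500 s = 13212.0 Mb.
At 500 Mbps: 13212.0 / 500 = 26.4 s ≈ 26.4 seconds.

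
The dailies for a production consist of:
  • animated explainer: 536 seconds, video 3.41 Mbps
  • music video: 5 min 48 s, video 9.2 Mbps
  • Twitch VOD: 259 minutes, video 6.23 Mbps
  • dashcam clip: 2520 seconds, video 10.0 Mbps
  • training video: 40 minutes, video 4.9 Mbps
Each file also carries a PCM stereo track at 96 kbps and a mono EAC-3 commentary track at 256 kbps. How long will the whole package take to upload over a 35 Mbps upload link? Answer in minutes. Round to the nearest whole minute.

70 minutes

Audio total: 96 + 256 = 352 kbps = 0.352 Mbps.
animated explainer: 3.762 Mbps × 536 s = 2016.4 Mb
music video: 9.552 Mbps × 348 s = 3324.1 Mb
Twitch VOD: 6.582 Mbps × 15540 s = 102284.3 Mb
dashcam clip: 10.352 Mbps × 2520 s = 26087.0 Mb
training video: 5.252 Mbps × 2400 s = 12604.8 Mb
Total: 146316.6 Mb = 18289.6 MB.
At 35 Mbps: 146316.6 / 35 = 4180 s ≈ 69.7 minutes.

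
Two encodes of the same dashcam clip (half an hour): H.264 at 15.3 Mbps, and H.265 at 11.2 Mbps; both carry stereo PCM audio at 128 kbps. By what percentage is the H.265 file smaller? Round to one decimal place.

30 min = 1800 s
Audio: 128 kbps = 0.128 Mbps.
H.264: 15.428 Mbps × 1800 s = 27770.4 Mb = 3.233 GiB.
H.265: 11.328 Mbps × 1800 s = 20390.4 Mb = 2.374 GiB.
Reduction: (1 − 2.374/3.233) × 100 = 26.58%.

26.6%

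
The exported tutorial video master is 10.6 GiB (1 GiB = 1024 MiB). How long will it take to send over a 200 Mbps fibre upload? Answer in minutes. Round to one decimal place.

File: 10.6 GiB = 91053.3 Mb.
At 200 Mbps: 91053.3 / 200 = 455.3 s ≈ 7.59 minutes.

7.6 minutes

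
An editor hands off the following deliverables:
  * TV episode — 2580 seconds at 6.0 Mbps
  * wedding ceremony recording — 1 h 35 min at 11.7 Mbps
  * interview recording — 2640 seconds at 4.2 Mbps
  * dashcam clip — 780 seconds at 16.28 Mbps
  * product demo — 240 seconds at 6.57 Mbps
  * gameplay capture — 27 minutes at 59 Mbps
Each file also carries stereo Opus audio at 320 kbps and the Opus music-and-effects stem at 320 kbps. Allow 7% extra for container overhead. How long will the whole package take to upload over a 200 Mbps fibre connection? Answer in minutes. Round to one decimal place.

18.9 minutes

Audio total: 320 + 320 = 640 kbps = 0.640 Mbps.
TV episode: 6.640 Mbps × 2580 s × 1.07 = 18330.4 Mb
wedding ceremony recording: 12.340 Mbps × 5700 s × 1.07 = 75261.7 Mb
interview recording: 4.840 Mbps × 2640 s × 1.07 = 13672.0 Mb
dashcam clip: 16.920 Mbps × 780 s × 1.07 = 14121.4 Mb
product demo: 7.210 Mbps × 240 s × 1.07 = 1851.5 Mb
gameplay capture: 59.640 Mbps × 1620 s × 1.07 = 103380.0 Mb
Total: 226617.0 Mb = 28327.1 MB.
At 200 Mbps: 226617.0 / 200 = 1133 s ≈ 18.9 minutes.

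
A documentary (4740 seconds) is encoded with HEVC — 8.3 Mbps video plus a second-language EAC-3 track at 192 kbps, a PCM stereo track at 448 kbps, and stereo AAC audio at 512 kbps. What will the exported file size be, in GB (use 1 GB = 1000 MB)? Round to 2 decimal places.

Audio total: 192 + 448 + 512 = 1152 kbps = 1.152 Mbps.
Total bitrate: 8.3 + 1.152 = 9.452 Mbps.
Stream data: 9.452 Mbps × 4740 s = 44802.5 Mb.
44,802 Mb ÷ 8 = 5,600 MB → 5.600 GB.

5.60 GB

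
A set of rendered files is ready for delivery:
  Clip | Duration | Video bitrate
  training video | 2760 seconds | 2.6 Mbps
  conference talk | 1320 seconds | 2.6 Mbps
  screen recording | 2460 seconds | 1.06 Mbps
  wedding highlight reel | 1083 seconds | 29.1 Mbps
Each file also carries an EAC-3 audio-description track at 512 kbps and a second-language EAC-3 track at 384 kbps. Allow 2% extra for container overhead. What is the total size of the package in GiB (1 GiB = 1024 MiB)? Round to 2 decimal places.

6.12 GiB

Audio total: 512 + 384 = 896 kbps = 0.896 Mbps.
training video: 3.496 Mbps × 2760 s × 1.02 = 9841.9 Mb
conference talk: 3.496 Mbps × 1320 s × 1.02 = 4707.0 Mb
screen recording: 1.956 Mbps × 2460 s × 1.02 = 4908.0 Mb
wedding highlight reel: 29.996 Mbps × 1083 s × 1.02 = 33135.4 Mb
Total: 52592.3 Mb = 6574.0 MB.
= 6.123 GiB.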